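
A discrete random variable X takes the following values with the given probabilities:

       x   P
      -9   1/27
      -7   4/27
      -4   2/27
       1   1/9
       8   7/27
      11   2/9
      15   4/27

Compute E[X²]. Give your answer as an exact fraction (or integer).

E[X²] = (1/27)·81 + (4/27)·49 + (2/27)·16 + (1/9)·1 + (7/27)·64 + (2/9)·121 + (4/27)·225
     = 2386/27

2386/27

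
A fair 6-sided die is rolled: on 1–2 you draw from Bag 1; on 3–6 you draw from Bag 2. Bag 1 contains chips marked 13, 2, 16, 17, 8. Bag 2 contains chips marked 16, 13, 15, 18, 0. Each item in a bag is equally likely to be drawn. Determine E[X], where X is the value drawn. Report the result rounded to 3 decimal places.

E[X | Bag 1] = (13 + 2 + 16 + 17 + 8)/5 = 56/5
E[X | Bag 2] = (16 + 13 + 15 + 18 + 0)/5 = 62/5
E[X] = (1/3)·56/5 + (2/3)·62/5 = 12 ≈ 12.000

12.000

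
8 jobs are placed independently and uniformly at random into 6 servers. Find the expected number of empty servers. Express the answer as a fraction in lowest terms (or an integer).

Let Xⱼ=1 if server j is empty. P(Xⱼ=1) = ((6-1)/6)^8 = 390625/1679616.
By linearity, E[#empty] = 6·390625/1679616 = 390625/279936.

390625/279936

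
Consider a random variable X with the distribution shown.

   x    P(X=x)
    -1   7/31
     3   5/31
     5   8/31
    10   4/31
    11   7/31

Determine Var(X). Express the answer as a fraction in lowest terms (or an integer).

E[X] = (7/31)·(-1) + (5/31)·3 + (8/31)·5 + (4/31)·10 + (7/31)·11 = 165/31
E[X²] = (7/31)·1 + (5/31)·9 + (8/31)·25 + (4/31)·100 + (7/31)·121 = 1499/31
Var(X) = 1499/31 − (165/31)² = 19244/961

19244/961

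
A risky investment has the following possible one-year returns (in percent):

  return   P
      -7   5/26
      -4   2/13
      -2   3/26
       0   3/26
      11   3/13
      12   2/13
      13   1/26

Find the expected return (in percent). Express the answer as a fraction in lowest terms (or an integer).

35/13

E[X] = (5/26)·(-7) + (2/13)·(-4) + (3/26)·(-2) + (3/26)·0 + (3/13)·11 + (2/13)·12 + (1/26)·13
     = 35/13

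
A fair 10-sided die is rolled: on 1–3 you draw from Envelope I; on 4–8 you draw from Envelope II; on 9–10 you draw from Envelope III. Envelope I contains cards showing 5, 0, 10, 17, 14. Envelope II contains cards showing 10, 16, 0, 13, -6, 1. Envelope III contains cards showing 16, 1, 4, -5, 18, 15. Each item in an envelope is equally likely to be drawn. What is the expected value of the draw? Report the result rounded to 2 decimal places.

E[X | Envelope I] = (5 + 0 + 10 + 17 + 14)/5 = 46/5
E[X | Envelope II] = (10 + 16 + 0 + 13 − 6 + 1)/6 = 17/3
E[X | Envelope III] = (16 + 1 + 4 − 5 + 18 + 15)/6 = 49/6
E[X] = (3/10)·46/5 + (1/2)·17/3 + (1/5)·49/6 = 542/75 ≈ 7.23

7.23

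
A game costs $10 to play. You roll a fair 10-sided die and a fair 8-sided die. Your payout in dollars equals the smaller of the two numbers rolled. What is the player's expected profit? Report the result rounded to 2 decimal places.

-$6.55

Distribution of the smaller of the two numbers rolled: 1 w.p. 17/80, 2 w.p. 3/16, 3 w.p. 13/80, 4 w.p. 11/80, 5 w.p. 9/80, 6 w.p. 7/80, …
E[payout] = (17/80)·1 + (3/16)·2 + (13/80)·3 + (11/80)·4 + (9/80)·5 + (7/80)·6 + (1/16)·7 + (3/80)·8 = 69/20
Expected profit = 69/20 − 10 = -131/20 ≈ -$6.55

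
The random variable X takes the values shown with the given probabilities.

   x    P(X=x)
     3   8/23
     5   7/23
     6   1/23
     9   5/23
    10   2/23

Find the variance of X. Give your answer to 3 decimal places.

6.662

E[X] = (8/23)·3 + (7/23)·5 + (1/23)·6 + (5/23)·9 + (2/23)·10 = 130/23
E[X²] = (8/23)·9 + (7/23)·25 + (1/23)·36 + (5/23)·81 + (2/23)·100 = 888/23
Var(X) = 888/23 − (130/23)² = 3524/529 ≈ 6.662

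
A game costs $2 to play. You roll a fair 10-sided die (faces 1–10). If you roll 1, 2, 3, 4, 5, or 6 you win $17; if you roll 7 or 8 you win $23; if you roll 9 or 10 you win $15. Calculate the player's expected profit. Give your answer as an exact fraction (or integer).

E[payout] = (1/5)·15 + (3/5)·17 + (1/5)·23 = 89/5
Expected profit = 89/5 − 2 = 79/5

79/5 dollars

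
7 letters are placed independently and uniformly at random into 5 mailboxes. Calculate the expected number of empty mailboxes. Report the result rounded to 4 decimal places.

Let Xⱼ=1 if mailbox j is empty. P(Xⱼ=1) = ((5-1)/5)^7 = 16384/78125.
By linearity, E[#empty] = 5·16384/78125 = 16384/15625.
≈ 1.0486

1.0486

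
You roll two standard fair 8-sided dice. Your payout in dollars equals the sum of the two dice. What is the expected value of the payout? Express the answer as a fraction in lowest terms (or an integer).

$9

Distribution of the sum of the two dice: 2 w.p. 1/64, 3 w.p. 1/32, 4 w.p. 3/64, 5 w.p. 1/16, 6 w.p. 5/64, 7 w.p. 3/32, …
E[payout] = (1/64)·2 + (1/32)·3 + (3/64)·4 + (1/16)·5 + (5/64)·6 + (3/32)·7 + (7/64)·8 + (1/8)·9 + (7/64)·10 + (3/32)·11 + (5/64)·12 + (1/16)·13 + (3/64)·14 + (1/32)·15 + (1/64)·16 = 9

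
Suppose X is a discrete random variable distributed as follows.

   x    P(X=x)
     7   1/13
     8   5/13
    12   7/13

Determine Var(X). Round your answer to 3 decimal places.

E[X] = (1/13)·7 + (5/13)·8 + (7/13)·12 = 131/13
E[X²] = (1/13)·49 + (5/13)·64 + (7/13)·144 = 1377/13
Var(X) = 1377/13 − (131/13)² = 740/169 ≈ 4.379

4.379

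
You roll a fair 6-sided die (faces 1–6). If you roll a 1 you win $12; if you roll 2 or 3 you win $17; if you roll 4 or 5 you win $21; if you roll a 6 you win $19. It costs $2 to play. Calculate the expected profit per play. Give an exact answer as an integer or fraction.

95/6 dollars

E[payout] = (1/6)·12 + (1/3)·17 + (1/6)·19 + (1/3)·21 = 107/6
Expected profit = 107/6 − 2 = 95/6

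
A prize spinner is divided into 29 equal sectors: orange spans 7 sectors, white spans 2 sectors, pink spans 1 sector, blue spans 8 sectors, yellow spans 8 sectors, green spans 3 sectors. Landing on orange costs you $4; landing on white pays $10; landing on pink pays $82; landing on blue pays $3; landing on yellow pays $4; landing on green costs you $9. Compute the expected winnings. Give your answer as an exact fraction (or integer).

103/29 dollars

E[payout] = (7/29)·(-4) + (2/29)·10 + (1/29)·82 + (8/29)·3 + (8/29)·4 + (3/29)·(-9) = 103/29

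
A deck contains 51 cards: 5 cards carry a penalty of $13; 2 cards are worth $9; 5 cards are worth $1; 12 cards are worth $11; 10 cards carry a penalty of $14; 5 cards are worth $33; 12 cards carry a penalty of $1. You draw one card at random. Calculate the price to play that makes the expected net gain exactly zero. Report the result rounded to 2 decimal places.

$2.02

E[payout] = (5/51)·(-13) + (2/51)·9 + (5/51)·1 + (12/51)·11 + (10/51)·(-14) + (5/51)·33 + (12/51)·(-1) = 103/51
Fair fee = E[payout] = 103/51 ≈ $2.02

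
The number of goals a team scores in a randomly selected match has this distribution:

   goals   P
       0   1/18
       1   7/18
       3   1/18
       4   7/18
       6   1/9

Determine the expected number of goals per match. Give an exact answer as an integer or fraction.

25/9

E[X] = (1/18)·0 + (7/18)·1 + (1/18)·3 + (7/18)·4 + (1/9)·6
     = 25/9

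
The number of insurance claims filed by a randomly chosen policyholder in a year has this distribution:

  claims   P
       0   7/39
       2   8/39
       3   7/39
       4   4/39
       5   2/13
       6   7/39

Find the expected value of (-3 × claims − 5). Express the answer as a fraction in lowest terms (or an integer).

-190/13

E[-3x-5] = (7/39)·(-5) + (8/39)·(-11) + (7/39)·(-14) + (4/39)·(-17) + (2/13)·(-20) + (7/39)·(-23)
     = -190/13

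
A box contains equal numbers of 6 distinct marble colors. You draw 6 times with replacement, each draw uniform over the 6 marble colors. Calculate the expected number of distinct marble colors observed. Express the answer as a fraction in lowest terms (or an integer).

Let Xⱼ=1 if type j appears at least once. P(Xⱼ=1) = 1 − ((6−1)/6)^6 = 31031/46656.
E[#distinct] = 6·31031/46656 = 31031/7776.

31031/7776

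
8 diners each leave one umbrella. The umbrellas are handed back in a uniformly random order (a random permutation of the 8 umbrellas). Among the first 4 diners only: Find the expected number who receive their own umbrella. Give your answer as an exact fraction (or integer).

1/2

Let Xᵢ = 1 if person i gets their own umbrella. For each i, P(Xᵢ=1) = 1/8.
By linearity of expectation, E[X₁+…+X_4] = 4·(1/8) = 1/2.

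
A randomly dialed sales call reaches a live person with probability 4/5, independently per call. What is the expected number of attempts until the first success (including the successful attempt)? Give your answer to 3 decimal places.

1.250

For a geometric distribution, E[trials] = 1/p = 1/(4/5) = 5/4.
≈ 1.250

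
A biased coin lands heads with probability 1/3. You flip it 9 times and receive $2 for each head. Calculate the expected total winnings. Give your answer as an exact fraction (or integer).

E[#heads] = 9·1/3 = 3 (linearity over flips).
E[winnings] = 2·3 = 6.

$6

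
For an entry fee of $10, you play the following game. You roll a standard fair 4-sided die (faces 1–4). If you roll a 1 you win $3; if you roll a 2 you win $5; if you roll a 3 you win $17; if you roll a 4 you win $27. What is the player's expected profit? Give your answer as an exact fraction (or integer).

$3

E[payout] = (1/4)·3 + (1/4)·5 + (1/4)·17 + (1/4)·27 = 13
Expected profit = 13 − 10 = 3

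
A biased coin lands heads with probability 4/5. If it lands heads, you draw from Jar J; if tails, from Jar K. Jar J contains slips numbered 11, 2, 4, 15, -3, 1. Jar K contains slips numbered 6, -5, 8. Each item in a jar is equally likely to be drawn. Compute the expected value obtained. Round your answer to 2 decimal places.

4.60

E[X | Jar J] = (11 + 2 + 4 + 15 − 3 + 1)/6 = 5
E[X | Jar K] = (6 − 5 + 8)/3 = 3
E[X] = (4/5)·5 + (1/5)·3 = 23/5 ≈ 4.60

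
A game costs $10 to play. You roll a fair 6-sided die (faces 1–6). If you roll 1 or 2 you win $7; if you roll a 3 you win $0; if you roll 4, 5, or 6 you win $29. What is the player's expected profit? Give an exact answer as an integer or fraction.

41/6 dollars

E[payout] = (1/6)·0 + (1/3)·7 + (1/2)·29 = 101/6
Expected profit = 101/6 − 10 = 41/6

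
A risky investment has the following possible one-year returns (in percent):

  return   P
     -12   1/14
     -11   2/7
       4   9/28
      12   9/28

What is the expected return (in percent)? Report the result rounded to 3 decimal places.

E[X] = (1/14)·(-12) + (2/7)·(-11) + (9/28)·4 + (9/28)·12
     = 8/7 ≈ 1.143

1.143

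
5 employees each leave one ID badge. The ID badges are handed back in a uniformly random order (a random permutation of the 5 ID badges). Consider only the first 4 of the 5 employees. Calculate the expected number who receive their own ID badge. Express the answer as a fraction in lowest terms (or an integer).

4/5

Let Xᵢ = 1 if person i gets their own ID badge. For each i, P(Xᵢ=1) = 1/5.
By linearity of expectation, E[X₁+…+X_4] = 4·(1/5) = 4/5.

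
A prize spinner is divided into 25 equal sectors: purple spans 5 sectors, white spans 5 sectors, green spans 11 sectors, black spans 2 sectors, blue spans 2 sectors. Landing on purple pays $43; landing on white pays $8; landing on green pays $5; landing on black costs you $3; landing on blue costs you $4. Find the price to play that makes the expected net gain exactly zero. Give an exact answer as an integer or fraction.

E[payout] = (5/25)·43 + (5/25)·8 + (11/25)·5 + (2/25)·(-3) + (2/25)·(-4) = 296/25
Fair fee = E[payout] = 296/25

296/25 dollars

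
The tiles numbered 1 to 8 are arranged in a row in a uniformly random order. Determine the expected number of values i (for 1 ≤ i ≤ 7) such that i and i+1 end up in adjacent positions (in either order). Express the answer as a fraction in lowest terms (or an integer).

7/4

For each i ∈ {1,…,7}, let Xᵢ = 1 if i and i+1 are adjacent. P(Xᵢ=1) = 2·(8−1)!/8! = 2/8.
By linearity, E[ΣXᵢ] = (7)·(2/8) = 7/4.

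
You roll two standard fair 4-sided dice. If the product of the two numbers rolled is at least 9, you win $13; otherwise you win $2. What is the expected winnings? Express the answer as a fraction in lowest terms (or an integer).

19/4 dollars

E[payout] = (3/4)·2 + (1/4)·13 = 19/4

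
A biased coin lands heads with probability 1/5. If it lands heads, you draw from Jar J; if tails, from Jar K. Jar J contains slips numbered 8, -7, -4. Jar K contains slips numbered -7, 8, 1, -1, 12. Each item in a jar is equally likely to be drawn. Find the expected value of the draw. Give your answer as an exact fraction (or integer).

E[X | Jar J] = (8 − 7 − 4)/3 = -1
E[X | Jar K] = (-7 + 8 + 1 − 1 + 12)/5 = 13/5
E[X] = (1/5)·(-1) + (4/5)·13/5 = 47/25

47/25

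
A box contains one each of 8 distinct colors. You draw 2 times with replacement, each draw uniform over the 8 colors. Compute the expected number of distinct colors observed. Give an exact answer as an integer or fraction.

15/8

Let Xⱼ=1 if type j appears at least once. P(Xⱼ=1) = 1 − ((8−1)/8)^2 = 15/64.
E[#distinct] = 8·15/64 = 15/8.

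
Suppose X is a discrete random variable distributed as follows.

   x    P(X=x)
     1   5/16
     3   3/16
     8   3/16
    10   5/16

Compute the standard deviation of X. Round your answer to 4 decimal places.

E[X] = 11/2, E[X²] = 181/4
Var(X) = E[X²] − (E[X])² = 181/4 − 121/4 = 15
SD(X) = √(15) ≈ 3.8730

3.8730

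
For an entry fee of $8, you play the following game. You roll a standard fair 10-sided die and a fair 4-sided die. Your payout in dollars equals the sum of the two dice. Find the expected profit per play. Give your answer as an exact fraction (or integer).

$0

Distribution of the sum of the two dice: 2 w.p. 1/40, 3 w.p. 1/20, 4 w.p. 3/40, 5 w.p. 1/10, 6 w.p. 1/10, 7 w.p. 1/10, …
E[payout] = (1/40)·2 + (1/20)·3 + (3/40)·4 + (1/10)·5 + (1/10)·6 + (1/10)·7 + (1/10)·8 + (1/10)·9 + (1/10)·10 + (1/10)·11 + (3/40)·12 + (1/20)·13 + (1/40)·14 = 8
Expected profit = 8 − 8 = 0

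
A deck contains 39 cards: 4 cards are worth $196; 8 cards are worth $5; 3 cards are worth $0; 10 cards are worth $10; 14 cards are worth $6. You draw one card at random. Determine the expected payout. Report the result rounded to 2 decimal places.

$25.85

E[payout] = (4/39)·196 + (8/39)·5 + (3/39)·0 + (10/39)·10 + (14/39)·6 = 336/13
≈ $25.85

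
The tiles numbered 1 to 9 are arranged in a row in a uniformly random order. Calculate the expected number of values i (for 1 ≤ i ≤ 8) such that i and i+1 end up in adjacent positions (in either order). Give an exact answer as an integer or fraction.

16/9

For each i ∈ {1,…,8}, let Xᵢ = 1 if i and i+1 are adjacent. P(Xᵢ=1) = 2·(9−1)!/9! = 2/9.
By linearity, E[ΣXᵢ] = (8)·(2/9) = 16/9.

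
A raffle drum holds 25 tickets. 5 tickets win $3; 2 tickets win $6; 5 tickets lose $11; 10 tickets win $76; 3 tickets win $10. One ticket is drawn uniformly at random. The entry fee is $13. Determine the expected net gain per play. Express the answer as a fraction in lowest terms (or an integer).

E[payout] = (5/25)·3 + (2/25)·6 + (5/25)·(-11) + (10/25)·76 + (3/25)·10 = 762/25
Expected profit = 762/25 − 13 = 437/25

437/25 dollars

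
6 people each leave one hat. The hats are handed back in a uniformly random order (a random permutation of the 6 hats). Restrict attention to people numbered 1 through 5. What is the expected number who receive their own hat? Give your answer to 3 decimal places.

0.833

Let Xᵢ = 1 if person i gets their own hat. For each i, P(Xᵢ=1) = 1/6.
By linearity of expectation, E[X₁+…+X_5] = 5·(1/6) = 5/6.
≈ 0.833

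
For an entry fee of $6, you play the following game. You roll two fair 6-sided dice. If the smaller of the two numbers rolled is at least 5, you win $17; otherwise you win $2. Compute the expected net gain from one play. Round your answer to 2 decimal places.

E[payout] = (8/9)·2 + (1/9)·17 = 11/3
Expected profit = 11/3 − 6 = -7/3 ≈ -$2.33

-$2.33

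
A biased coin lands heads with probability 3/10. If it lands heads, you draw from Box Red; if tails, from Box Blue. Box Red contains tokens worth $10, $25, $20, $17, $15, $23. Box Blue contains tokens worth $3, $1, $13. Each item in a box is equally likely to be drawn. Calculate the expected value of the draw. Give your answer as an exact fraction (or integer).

E[X | Box Red] = (10 + 25 + 20 + 17 + 15 + 23)/6 = 55/3
E[X | Box Blue] = (3 + 1 + 13)/3 = 17/3
E[X] = (3/10)·55/3 + (7/10)·17/3 = 142/15

142/15 dollars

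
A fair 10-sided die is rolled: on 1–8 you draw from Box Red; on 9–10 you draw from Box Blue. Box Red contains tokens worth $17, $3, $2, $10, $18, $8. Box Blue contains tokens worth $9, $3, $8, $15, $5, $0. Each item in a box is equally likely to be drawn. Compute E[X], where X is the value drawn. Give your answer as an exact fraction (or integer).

E[X | Box Red] = (17 + 3 + 2 + 10 + 18 + 8)/6 = 29/3
E[X | Box Blue] = (9 + 3 + 8 + 15 + 5 + 0)/6 = 20/3
E[X] = (4/5)·29/3 + (1/5)·20/3 = 136/15

136/15 dollars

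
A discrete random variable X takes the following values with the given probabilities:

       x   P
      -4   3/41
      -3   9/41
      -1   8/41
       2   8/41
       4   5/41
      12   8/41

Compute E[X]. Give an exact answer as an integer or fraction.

85/41

E[X] = (3/41)·(-4) + (9/41)·(-3) + (8/41)·(-1) + (8/41)·2 + (5/41)·4 + (8/41)·12
     = 85/41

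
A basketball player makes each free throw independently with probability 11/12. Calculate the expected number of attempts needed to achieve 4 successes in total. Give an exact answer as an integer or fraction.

48/11

By linearity (sum of 4 independent geometric waits), E[trials] = 4/p = 4/(11/12) = 48/11.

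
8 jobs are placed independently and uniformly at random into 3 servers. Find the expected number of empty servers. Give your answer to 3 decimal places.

Let Xⱼ=1 if server j is empty. P(Xⱼ=1) = ((3-1)/3)^8 = 256/6561.
By linearity, E[#empty] = 3·256/6561 = 256/2187.
≈ 0.117

0.117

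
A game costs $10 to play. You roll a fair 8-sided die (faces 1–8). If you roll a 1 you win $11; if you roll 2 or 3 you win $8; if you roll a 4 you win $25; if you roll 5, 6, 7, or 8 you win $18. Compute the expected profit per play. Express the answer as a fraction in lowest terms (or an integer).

E[payout] = (1/4)·8 + (1/8)·11 + (1/2)·18 + (1/8)·25 = 31/2
Expected profit = 31/2 − 10 = 11/2

11/2 dollars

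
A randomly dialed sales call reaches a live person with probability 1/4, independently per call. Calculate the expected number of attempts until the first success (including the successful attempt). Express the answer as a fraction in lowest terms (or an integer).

4

For a geometric distribution, E[trials] = 1/p = 1/(1/4) = 4.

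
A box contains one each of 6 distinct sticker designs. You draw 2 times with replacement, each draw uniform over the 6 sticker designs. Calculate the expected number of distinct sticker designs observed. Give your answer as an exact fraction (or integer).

Let Xⱼ=1 if type j appears at least once. P(Xⱼ=1) = 1 − ((6−1)/6)^2 = 11/36.
E[#distinct] = 6·11/36 = 11/6.

11/6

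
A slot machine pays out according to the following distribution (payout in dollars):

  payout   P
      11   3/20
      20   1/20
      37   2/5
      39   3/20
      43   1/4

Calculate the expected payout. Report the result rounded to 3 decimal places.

E[X] = (3/20)·11 + (1/20)·20 + (2/5)·37 + (3/20)·39 + (1/4)·43
     = 681/20 ≈ 34.050

$34.050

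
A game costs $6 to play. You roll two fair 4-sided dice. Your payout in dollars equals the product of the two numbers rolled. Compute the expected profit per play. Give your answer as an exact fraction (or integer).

Distribution of the product of the two numbers rolled: 1 w.p. 1/16, 2 w.p. 1/8, 3 w.p. 1/8, 4 w.p. 3/16, 6 w.p. 1/8, 8 w.p. 1/8, …
E[payout] = (1/16)·1 + (1/8)·2 + (1/8)·3 + (3/16)·4 + (1/8)·6 + (1/8)·8 + (1/16)·9 + (1/8)·12 + (1/16)·16 = 25/4
Expected profit = 25/4 − 6 = 1/4

1/4 dollars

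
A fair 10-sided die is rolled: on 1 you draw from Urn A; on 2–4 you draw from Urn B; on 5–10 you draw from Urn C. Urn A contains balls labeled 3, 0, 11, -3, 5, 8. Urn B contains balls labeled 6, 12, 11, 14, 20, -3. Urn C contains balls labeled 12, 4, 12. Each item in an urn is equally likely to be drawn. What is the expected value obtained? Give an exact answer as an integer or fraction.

E[X | Urn A] = (3 + 0 + 11 − 3 + 5 + 8)/6 = 4
E[X | Urn B] = (6 + 12 + 11 + 14 + 20 − 3)/6 = 10
E[X | Urn C] = (12 + 4 + 12)/3 = 28/3
E[X] = (1/10)·4 + (3/10)·10 + (3/5)·28/3 = 9

9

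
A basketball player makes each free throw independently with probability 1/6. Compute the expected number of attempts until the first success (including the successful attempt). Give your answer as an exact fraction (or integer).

For a geometric distribution, E[trials] = 1/p = 1/(1/6) = 6.

6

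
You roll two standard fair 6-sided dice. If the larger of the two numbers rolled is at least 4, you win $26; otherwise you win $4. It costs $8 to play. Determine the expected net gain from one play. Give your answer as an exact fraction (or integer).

25/2 dollars

E[payout] = (1/4)·4 + (3/4)·26 = 41/2
Expected profit = 41/2 − 8 = 25/2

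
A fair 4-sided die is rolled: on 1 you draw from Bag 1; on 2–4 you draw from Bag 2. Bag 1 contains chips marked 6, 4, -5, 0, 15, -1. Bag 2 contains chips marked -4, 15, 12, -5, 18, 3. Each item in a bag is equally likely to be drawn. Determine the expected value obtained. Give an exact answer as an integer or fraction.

E[X | Bag 1] = (6 + 4 − 5 + 0 + 15 − 1)/6 = 19/6
E[X | Bag 2] = (-4 + 15 + 12 − 5 + 18 + 3)/6 = 13/2
E[X] = (1/4)·19/6 + (3/4)·13/2 = 17/3

17/3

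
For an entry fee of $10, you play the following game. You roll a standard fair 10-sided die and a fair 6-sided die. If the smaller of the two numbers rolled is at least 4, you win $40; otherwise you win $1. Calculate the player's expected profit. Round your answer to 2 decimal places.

$4.65

E[payout] = (13/20)·1 + (7/20)·40 = 293/20
Expected profit = 293/20 − 10 = 93/20 ≈ $4.65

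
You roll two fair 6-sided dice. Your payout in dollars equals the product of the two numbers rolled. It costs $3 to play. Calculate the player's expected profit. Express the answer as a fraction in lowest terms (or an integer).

37/4 dollars

Distribution of the product of the two numbers rolled: 1 w.p. 1/36, 2 w.p. 1/18, 3 w.p. 1/18, 4 w.p. 1/12, 5 w.p. 1/18, 6 w.p. 1/9, …
E[payout] = (1/36)·1 + (1/18)·2 + (1/18)·3 + (1/12)·4 + (1/18)·5 + (1/9)·6 + (1/18)·8 + (1/36)·9 + (1/18)·10 + (1/9)·12 + (1/18)·15 + (1/36)·16 + (1/18)·18 + (1/18)·20 + (1/18)·24 + (1/36)·25 + (1/18)·30 + (1/36)·36 = 49/4
Expected profit = 49/4 − 3 = 37/4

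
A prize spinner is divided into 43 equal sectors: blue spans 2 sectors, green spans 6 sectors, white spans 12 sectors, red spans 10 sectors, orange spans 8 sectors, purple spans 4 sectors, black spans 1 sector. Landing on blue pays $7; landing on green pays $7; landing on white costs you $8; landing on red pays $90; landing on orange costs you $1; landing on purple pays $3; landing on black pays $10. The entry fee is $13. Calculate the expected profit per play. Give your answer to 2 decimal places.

E[payout] = (2/43)·7 + (6/43)·7 + (12/43)·(-8) + (10/43)·90 + (8/43)·(-1) + (4/43)·3 + (1/43)·10 = 874/43
Expected profit = 874/43 − 13 = 315/43 ≈ $7.33

$7.33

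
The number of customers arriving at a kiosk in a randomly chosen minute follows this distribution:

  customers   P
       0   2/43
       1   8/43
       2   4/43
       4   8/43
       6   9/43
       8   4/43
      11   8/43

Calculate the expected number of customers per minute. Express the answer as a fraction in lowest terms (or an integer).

E[X] = (2/43)·0 + (8/43)·1 + (4/43)·2 + (8/43)·4 + (9/43)·6 + (4/43)·8 + (8/43)·11
     = 222/43

222/43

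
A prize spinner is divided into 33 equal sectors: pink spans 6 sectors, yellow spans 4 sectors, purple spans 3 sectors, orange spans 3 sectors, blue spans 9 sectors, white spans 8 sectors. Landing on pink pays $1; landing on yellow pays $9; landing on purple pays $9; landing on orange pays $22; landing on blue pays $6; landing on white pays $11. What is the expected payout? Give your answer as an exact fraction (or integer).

E[payout] = (6/33)·1 + (4/33)·9 + (3/33)·9 + (3/33)·22 + (9/33)·6 + (8/33)·11 = 277/33

277/33 dollars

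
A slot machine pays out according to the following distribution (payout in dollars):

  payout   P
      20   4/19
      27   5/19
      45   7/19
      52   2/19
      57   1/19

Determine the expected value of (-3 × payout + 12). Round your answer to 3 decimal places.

E[-3x+12] = (4/19)·(-48) + (5/19)·(-69) + (7/19)·(-123) + (2/19)·(-144) + (1/19)·(-159)
     = -1845/19 ≈ -97.105

-97.105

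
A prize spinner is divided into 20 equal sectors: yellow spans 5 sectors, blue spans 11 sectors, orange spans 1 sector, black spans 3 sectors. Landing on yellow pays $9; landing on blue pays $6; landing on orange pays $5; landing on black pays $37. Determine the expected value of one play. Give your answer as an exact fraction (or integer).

227/20 dollars

E[payout] = (5/20)·9 + (11/20)·6 + (1/20)·5 + (3/20)·37 = 227/20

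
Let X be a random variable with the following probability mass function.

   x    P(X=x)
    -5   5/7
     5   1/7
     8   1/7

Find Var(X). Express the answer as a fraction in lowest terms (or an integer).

E[X] = (5/7)·(-5) + (1/7)·5 + (1/7)·8 = -12/7
E[X²] = (5/7)·25 + (1/7)·25 + (1/7)·64 = 214/7
Var(X) = 214/7 − (-12/7)² = 1354/49

1354/49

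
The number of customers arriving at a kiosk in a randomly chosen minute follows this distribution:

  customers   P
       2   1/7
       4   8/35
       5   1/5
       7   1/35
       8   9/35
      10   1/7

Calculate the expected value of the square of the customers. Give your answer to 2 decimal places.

41.37

E[X²] = (1/7)·4 + (8/35)·16 + (1/5)·25 + (1/35)·49 + (9/35)·64 + (1/7)·100
     = 1448/35 ≈ 41.37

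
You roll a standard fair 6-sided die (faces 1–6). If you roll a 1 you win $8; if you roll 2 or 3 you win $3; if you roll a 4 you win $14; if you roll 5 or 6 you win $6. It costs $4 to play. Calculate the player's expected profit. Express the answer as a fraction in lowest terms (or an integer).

E[payout] = (1/3)·3 + (1/3)·6 + (1/6)·8 + (1/6)·14 = 20/3
Expected profit = 20/3 − 4 = 8/3

8/3 dollars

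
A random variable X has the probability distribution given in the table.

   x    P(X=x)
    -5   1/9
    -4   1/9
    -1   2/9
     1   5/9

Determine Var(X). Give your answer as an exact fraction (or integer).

44/9

E[X] = (1/9)·(-5) + (1/9)·(-4) + (2/9)·(-1) + (5/9)·1 = -2/3
E[X²] = (1/9)·25 + (1/9)·16 + (2/9)·1 + (5/9)·1 = 16/3
Var(X) = 16/3 − (-2/3)² = 44/9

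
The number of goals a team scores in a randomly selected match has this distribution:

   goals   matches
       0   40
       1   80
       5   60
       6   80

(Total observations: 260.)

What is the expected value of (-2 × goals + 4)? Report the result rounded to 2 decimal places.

Total = 260, so P(goals=0) = 40/260, etc.
E[-2x+4] = (2/13)·4 + (4/13)·2 + (3/13)·(-6) + (4/13)·(-8)
     = -34/13 ≈ -2.62

-2.62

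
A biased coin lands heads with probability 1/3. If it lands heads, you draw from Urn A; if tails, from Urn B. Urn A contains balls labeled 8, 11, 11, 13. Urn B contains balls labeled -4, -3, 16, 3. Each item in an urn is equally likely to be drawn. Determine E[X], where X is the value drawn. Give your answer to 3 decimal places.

5.583

E[X | Urn A] = (8 + 11 + 11 + 13)/4 = 43/4
E[X | Urn B] = (-4 − 3 + 16 + 3)/4 = 3
E[X] = (1/3)·43/4 + (2/3)·3 = 67/12 ≈ 5.583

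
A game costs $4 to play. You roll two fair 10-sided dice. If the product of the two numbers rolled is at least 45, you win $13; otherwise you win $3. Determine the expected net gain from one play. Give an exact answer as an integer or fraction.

8/5 dollars

E[payout] = (37/50)·3 + (13/50)·13 = 28/5
Expected profit = 28/5 − 4 = 8/5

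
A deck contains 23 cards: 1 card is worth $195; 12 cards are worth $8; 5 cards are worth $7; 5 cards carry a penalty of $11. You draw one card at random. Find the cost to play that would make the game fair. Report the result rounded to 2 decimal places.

$11.78

E[payout] = (1/23)·195 + (12/23)·8 + (5/23)·7 + (5/23)·(-11) = 271/23
Fair fee = E[payout] = 271/23 ≈ $11.78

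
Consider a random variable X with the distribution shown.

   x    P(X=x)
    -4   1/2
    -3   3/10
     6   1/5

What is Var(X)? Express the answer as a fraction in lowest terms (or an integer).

1501/100

E[X] = (1/2)·(-4) + (3/10)·(-3) + (1/5)·6 = -17/10
E[X²] = (1/2)·16 + (3/10)·9 + (1/5)·36 = 179/10
Var(X) = 179/10 − (-17/10)² = 1501/100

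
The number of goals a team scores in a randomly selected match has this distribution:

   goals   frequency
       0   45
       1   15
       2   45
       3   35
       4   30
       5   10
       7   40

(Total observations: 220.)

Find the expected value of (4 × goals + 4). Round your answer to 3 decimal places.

Total = 220, so P(goals=0) = 45/220, etc.
E[4x+4] = (9/44)·4 + (3/44)·8 + (9/44)·12 + (7/44)·16 + (3/22)·20 + (1/22)·24 + (2/11)·32
     = 16 ≈ 16.000

16.000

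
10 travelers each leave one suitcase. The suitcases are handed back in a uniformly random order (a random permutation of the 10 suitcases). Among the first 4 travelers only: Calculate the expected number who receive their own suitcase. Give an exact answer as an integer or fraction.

2/5

Let Xᵢ = 1 if person i gets their own suitcase. For each i, P(Xᵢ=1) = 1/10.
By linearity of expectation, E[X₁+…+X_4] = 4·(1/10) = 2/5.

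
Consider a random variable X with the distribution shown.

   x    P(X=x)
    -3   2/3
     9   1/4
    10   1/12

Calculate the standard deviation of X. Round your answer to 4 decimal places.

5.7801

E[X] = 13/12, E[X²] = 415/12
Var(X) = E[X²] − (E[X])² = 415/12 − 169/144 = 4811/144
SD(X) = √(4811/144) ≈ 5.7801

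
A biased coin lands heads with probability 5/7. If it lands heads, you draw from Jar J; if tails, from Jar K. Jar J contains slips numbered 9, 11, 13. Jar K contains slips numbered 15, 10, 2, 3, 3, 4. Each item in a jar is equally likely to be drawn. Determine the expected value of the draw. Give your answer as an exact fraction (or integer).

202/21

E[X | Jar J] = (9 + 11 + 13)/3 = 11
E[X | Jar K] = (15 + 10 + 2 + 3 + 3 + 4)/6 = 37/6
E[X] = (5/7)·11 + (2/7)·37/6 = 202/21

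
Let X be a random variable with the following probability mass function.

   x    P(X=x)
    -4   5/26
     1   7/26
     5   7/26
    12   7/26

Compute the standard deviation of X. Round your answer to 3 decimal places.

E[X] = 53/13, E[X²] = 635/13
Var(X) = E[X²] − (E[X])² = 635/13 − 2809/169 = 5446/169
SD(X) = √(5446/169) ≈ 5.677

5.677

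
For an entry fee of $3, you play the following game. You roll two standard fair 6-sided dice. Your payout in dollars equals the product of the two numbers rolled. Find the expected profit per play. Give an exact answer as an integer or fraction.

Distribution of the product of the two numbers rolled: 1 w.p. 1/36, 2 w.p. 1/18, 3 w.p. 1/18, 4 w.p. 1/12, 5 w.p. 1/18, 6 w.p. 1/9, …
E[payout] = (1/36)·1 + (1/18)·2 + (1/18)·3 + (1/12)·4 + (1/18)·5 + (1/9)·6 + (1/18)·8 + (1/36)·9 + (1/18)·10 + (1/9)·12 + (1/18)·15 + (1/36)·16 + (1/18)·18 + (1/18)·20 + (1/18)·24 + (1/36)·25 + (1/18)·30 + (1/36)·36 = 49/4
Expected profit = 49/4 − 3 = 37/4

37/4 dollars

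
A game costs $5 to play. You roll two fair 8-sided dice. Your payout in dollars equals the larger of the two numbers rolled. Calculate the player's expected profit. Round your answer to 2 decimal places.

Distribution of the larger of the two numbers rolled: 1 w.p. 1/64, 2 w.p. 3/64, 3 w.p. 5/64, 4 w.p. 7/64, 5 w.p. 9/64, 6 w.p. 11/64, …
E[payout] = (1/64)·1 + (3/64)·2 + (5/64)·3 + (7/64)·4 + (9/64)·5 + (11/64)·6 + (13/64)·7 + (15/64)·8 = 93/16
Expected profit = 93/16 − 5 = 13/16 ≈ $0.81

$0.81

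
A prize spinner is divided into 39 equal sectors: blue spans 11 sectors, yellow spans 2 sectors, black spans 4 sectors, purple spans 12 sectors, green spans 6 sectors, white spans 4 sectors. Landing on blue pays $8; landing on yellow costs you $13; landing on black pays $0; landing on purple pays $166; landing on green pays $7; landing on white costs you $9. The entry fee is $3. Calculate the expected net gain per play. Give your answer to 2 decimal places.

E[payout] = (11/39)·8 + (2/39)·(-13) + (4/39)·0 + (12/39)·166 + (6/39)·7 + (4/39)·(-9) = 2060/39
Expected profit = 2060/39 − 3 = 1943/39 ≈ $49.82

$49.82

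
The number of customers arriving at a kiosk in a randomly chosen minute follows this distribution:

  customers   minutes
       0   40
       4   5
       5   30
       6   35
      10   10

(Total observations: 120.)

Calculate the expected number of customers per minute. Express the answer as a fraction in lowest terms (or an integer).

Total = 120, so P(customers=0) = 40/120, etc.
E[X] = (1/3)·0 + (1/24)·4 + (1/4)·5 + (7/24)·6 + (1/12)·10
     = 4

4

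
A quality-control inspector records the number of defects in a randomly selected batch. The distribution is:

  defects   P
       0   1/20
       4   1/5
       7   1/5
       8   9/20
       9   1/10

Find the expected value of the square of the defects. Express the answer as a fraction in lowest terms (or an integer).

499/10

E[X²] = (1/20)·0 + (1/5)·16 + (1/5)·49 + (9/20)·64 + (1/10)·81
     = 499/10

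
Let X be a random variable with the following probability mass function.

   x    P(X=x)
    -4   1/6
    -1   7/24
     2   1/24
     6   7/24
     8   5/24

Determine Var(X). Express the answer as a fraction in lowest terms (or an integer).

11807/576

E[X] = (1/6)·(-4) + (7/24)·(-1) + (1/24)·2 + (7/24)·6 + (5/24)·8 = 61/24
E[X²] = (1/6)·16 + (7/24)·1 + (1/24)·4 + (7/24)·36 + (5/24)·64 = 647/24
Var(X) = 647/24 − (61/24)² = 11807/576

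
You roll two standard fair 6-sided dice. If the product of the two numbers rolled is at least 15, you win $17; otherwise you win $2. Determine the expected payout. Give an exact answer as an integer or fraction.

89/12 dollars

E[payout] = (23/36)·2 + (13/36)·17 = 89/12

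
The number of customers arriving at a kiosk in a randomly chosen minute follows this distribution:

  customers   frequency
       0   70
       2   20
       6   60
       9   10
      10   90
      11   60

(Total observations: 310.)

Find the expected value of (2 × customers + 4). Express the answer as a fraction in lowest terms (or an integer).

534/31

Total = 310, so P(customers=0) = 70/310, etc.
E[2x+4] = (7/31)·4 + (2/31)·8 + (6/31)·16 + (1/31)·22 + (9/31)·24 + (6/31)·26
     = 534/31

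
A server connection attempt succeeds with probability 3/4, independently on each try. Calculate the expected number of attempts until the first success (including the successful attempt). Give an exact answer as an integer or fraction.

For a geometric distribution, E[trials] = 1/p = 1/(3/4) = 4/3.

4/3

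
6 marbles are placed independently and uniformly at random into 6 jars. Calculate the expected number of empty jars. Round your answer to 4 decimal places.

Let Xⱼ=1 if jar j is empty. P(Xⱼ=1) = ((6-1)/6)^6 = 15625/46656.
By linearity, E[#empty] = 6·15625/46656 = 15625/7776.
≈ 2.0094

2.0094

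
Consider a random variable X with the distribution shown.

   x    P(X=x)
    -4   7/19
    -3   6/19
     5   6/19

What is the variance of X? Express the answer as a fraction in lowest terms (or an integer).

E[X] = (7/19)·(-4) + (6/19)·(-3) + (6/19)·5 = -16/19
E[X²] = (7/19)·16 + (6/19)·9 + (6/19)·25 = 316/19
Var(X) = 316/19 − (-16/19)² = 5748/361

5748/361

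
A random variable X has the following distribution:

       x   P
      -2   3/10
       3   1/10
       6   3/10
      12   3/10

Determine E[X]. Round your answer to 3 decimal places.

E[X] = (3/10)·(-2) + (1/10)·3 + (3/10)·6 + (3/10)·12
     = 51/10 ≈ 5.100

5.100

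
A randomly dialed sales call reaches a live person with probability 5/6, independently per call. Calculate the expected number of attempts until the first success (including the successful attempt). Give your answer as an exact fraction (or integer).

6/5

For a geometric distribution, E[trials] = 1/p = 1/(5/6) = 6/5.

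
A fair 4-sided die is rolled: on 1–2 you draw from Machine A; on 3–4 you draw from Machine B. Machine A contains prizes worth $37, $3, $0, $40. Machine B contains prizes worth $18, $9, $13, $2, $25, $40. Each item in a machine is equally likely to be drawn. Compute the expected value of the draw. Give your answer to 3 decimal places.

E[X | Machine A] = (37 + 3 + 0 + 40)/4 = 20
E[X | Machine B] = (18 + 9 + 13 + 2 + 25 + 40)/6 = 107/6
E[X] = (1/2)·20 + (1/2)·107/6 = 227/12 ≈ 18.917

$18.917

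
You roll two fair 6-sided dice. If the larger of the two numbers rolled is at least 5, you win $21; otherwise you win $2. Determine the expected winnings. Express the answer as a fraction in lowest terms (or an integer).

E[payout] = (4/9)·2 + (5/9)·21 = 113/9

113/9 dollars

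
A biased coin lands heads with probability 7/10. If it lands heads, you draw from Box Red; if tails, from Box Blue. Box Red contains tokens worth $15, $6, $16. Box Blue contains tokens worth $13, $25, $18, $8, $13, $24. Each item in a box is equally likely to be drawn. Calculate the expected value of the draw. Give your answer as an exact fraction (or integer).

821/60 dollars

E[X | Box Red] = (15 + 6 + 16)/3 = 37/3
E[X | Box Blue] = (13 + 25 + 18 + 8 + 13 + 24)/6 = 101/6
E[X] = (7/10)·37/3 + (3/10)·101/6 = 821/60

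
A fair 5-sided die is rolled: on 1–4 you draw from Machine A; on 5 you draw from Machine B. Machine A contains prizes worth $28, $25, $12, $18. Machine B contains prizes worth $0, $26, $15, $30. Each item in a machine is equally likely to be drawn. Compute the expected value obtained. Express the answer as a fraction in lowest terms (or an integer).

E[X | Machine A] = (28 + 25 + 12 + 18)/4 = 83/4
E[X | Machine B] = (0 + 26 + 15 + 30)/4 = 71/4
E[X] = (4/5)·83/4 + (1/5)·71/4 = 403/20

403/20 dollars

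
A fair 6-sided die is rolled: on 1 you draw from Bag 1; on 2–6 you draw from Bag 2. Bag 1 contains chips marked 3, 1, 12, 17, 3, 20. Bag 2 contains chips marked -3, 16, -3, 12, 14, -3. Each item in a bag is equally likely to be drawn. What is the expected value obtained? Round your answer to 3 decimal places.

6.139

E[X | Bag 1] = (3 + 1 + 12 + 17 + 3 + 20)/6 = 28/3
E[X | Bag 2] = (-3 + 16 − 3 + 12 + 14 − 3)/6 = 11/2
E[X] = (1/6)·28/3 + (5/6)·11/2 = 221/36 ≈ 6.139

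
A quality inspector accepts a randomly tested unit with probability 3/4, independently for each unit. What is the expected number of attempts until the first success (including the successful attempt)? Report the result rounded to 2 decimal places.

1.33

For a geometric distribution, E[trials] = 1/p = 1/(3/4) = 4/3.
≈ 1.33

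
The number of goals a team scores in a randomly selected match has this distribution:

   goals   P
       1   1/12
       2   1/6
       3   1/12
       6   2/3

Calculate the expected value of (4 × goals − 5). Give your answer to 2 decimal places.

E[4x-5] = (1/12)·(-1) + (1/6)·3 + (1/12)·7 + (2/3)·19
     = 41/3 ≈ 13.67

13.67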